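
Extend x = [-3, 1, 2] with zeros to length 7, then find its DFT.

Original 3-point DFT: [0, -4.5000+0.8660i, -4.5000-0.8660i]
Zero-padded 7-point DFT provides frequency interpolation.

DFT_7([x, 0, ...]) = [0, -2.8216-2.7317i, -5.0245-0.1072i, -2.6540+1.1298i, -2.6540-1.1298i, -5.0245+0.1072i, -2.8216+2.7317i]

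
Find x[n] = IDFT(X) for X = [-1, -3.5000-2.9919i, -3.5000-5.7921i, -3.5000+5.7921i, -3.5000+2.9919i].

x[n] = (1/5) Σ(k=0 to 4) X[k] · e^(2πikn/5)

Computing each x[n]:
x[0] = -3
x[1] = 3
x[2] = -1
x[3] = 2
x[4] = -2

x = [-3, 3, -1, 2, -2]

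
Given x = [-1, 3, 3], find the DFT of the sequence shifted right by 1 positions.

Time shift by 1: X_shifted[k] = ω_3^(1k) · X[k]
Shifted x = [3, -1, 3]

DFT(x[n-1]) = [5, 2.0000+3.4641i, 2.0000-3.4641i]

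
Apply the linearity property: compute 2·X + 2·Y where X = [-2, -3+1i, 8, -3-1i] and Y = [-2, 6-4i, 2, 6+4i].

By linearity: DFT(2x + 2y) = 2·DFT(x) + 2·DFT(y)
= 2·[-2, -3+1i, 8, -3-1i] + 2·[-2, 6-4i, 2, 6+4i]

Computing element-wise:
Z[0] = 2·(-2) + 2·(-2) = -8
Z[1] = 2·(-3+1i) + 2·(6-4i) = 6-6i
Z[2] = 2·(8) + 2·(2) = 20
Z[3] = 2·(-3-1i) + 2·(6+4i) = 6+6i

DFT(2x + 2y) = 2·X + 2·Y = [-8, 6-6i, 20, 6+6i]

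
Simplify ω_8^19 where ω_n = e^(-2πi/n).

Since ω_8^8 = 1, powers reduce modulo 8.
19 mod 8 = 3
So ω_8^19 = ω_8^3 = e^(-2πi·3/8)

ω_8^19 = ω_8^3 = -0.7071-0.7071i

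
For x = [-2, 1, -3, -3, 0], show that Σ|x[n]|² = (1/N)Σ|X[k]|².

Time domain:
Σ|x[n]|² = |-2|² + |1|² + |-3|² + |-3|² + |0|² = 23.0000

Frequency domain:
(1/5)Σ|X[k]|² = (1/5)(|-7|² + |3.1631-0.9511i|² + |-4.6631-0.5878i|² + |-4.6631+0.5878i|² + |3.1631+0.9511i|²) = (1/5)·115.0000 = 23.0000

Both sides agree, confirming Parseval's theorem.

Σ|x[n]|² = (1/N)Σ|X[k]|² = 23.0000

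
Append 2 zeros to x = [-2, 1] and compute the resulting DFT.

Original 2-point DFT: [-1, -3]
Zero-padded 4-point DFT provides frequency interpolation.

DFT_4([x, 0, ...]) = [-1, -2-1i, -3, -2+1i]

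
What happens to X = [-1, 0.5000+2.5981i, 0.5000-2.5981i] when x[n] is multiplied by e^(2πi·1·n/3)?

Modulation property: DFT(ω_3^(-1n)·x[n]) = X[(k-1) mod 3], so circularly shift X by 1 positions.

X[k-1] = [0.5000-2.5981i, -1, 0.5000+2.5981i]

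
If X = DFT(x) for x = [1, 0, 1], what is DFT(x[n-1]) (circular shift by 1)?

Time shift by 1: X_shifted[k] = ω_3^(1k) · X[k]
Shifted x = [1, 1, 0]

DFT(x[n-1]) = [2, 0.5000-0.8660i, 0.5000+0.8660i]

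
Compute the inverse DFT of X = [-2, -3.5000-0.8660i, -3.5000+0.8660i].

x[n] = (1/3) Σ(k=0 to 2) X[k] · e^(2πikn/3)

Computing each x[n]:
x[0] = -3
x[1] = 1
x[2] = 0

x = [-3, 1, 0]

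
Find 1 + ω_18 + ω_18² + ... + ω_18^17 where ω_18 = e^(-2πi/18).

Sum of all nth roots of unity equals 0 for n > 1 (geometric series with r ≠ 1).

0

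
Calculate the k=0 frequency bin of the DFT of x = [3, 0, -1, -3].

X[0] = Σ(n=0 to 3) x[n] · ω_4^0 = Σ x[n]
= (3) + (0) + (-1) + (-3)

X[0] = -1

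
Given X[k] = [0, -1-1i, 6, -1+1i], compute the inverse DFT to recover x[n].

x[n] = (1/4) Σ(k=0 to 3) X[k] · e^(2πikn/4)

Computing each x[n]:
x[0] = 1
x[1] = -1
x[2] = 2
x[3] = -2

x = [1, -1, 2, -2]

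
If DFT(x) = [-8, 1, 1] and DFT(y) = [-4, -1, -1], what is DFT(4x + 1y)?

By linearity: DFT(4x + 1y) = 4·DFT(x) + 1·DFT(y)
= 4·[-8, 1, 1] + 1·[-4, -1, -1]

Computing element-wise:
Z[0] = 4·(-8) + 1·(-4) = -36
Z[1] = 4·(1) + 1·(-1) = 3
Z[2] = 4·(1) + 1·(-1) = 3

DFT(4x + 1y) = 4·X + 1·Y = [-36, 3, 3]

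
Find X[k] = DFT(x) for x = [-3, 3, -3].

X[k] = Σ(n=0 to 2) x[n] · ω_3^(nk)
where ω_3 = e^(-2πi/3)

Computing each X[k]:
X[0] = -3
X[1] = -3.0000-5.1962i
X[2] = -3.0000+5.1962i

X = [-3, -3.0000-5.1962i, -3.0000+5.1962i]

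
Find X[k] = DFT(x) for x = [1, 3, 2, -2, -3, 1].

X[k] = Σ(n=0 to 5) x[n] · ω_6^(nk)
where ω_6 = e^(-2πi/6)

Computing each X[k]:
X[0] = 2
X[1] = 5.5000-6.0622i
X[2] = -2.5000+2.5981i
X[3] = -2
X[4] = -2.5000-2.5981i
X[5] = 5.5000+6.0622i

X = [2, 5.5000-6.0622i, -2.5000+2.5981i, -2, -2.5000-2.5981i, 5.5000+6.0622i]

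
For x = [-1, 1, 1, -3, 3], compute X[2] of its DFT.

X[2] = Σ(n=0 to 4) x[n] · ω_5^(2n) where ω_5 = e^(-2πi/5)
= (-1)·ω_5^0 + (1)·ω_5^2 + (1)·ω_5^4 + (-3)·ω_5^6 + (3)·ω_5^8

X[2] = -4.8541+4.9798i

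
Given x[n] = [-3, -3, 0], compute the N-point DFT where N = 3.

X[k] = Σ(n=0 to 2) x[n] · ω_3^(nk)
where ω_3 = e^(-2πi/3)

Computing each X[k]:
X[0] = -6
X[1] = -1.5000+2.5981i
X[2] = -1.5000-2.5981i

X = [-6, -1.5000+2.5981i, -1.5000-2.5981i]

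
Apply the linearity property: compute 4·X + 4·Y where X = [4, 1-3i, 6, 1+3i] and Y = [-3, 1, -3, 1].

By linearity: DFT(4x + 4y) = 4·DFT(x) + 4·DFT(y)
= 4·[4, 1-3i, 6, 1+3i] + 4·[-3, 1, -3, 1]

Computing element-wise:
Z[0] = 4·(4) + 4·(-3) = 4
Z[1] = 4·(1-3i) + 4·(1) = 8-12i
Z[2] = 4·(6) + 4·(-3) = 12
Z[3] = 4·(1+3i) + 4·(1) = 8+12i

DFT(4x + 4y) = 4·X + 4·Y = [4, 8-12i, 12, 8+12i]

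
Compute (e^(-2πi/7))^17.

Since ω_7^7 = 1, powers reduce modulo 7.
17 mod 7 = 3
So ω_7^17 = ω_7^3 = e^(-2πi·3/7)

ω_7^17 = ω_7^3 = -0.9010-0.4339i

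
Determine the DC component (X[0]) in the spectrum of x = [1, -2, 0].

X[0] = Σ(n=0 to 2) x[n] · ω_3^0 = Σ x[n]
= (1) + (-2) + (0)

X[0] = -1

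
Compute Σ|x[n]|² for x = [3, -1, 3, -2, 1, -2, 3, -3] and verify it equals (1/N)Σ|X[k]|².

Time domain:
Σ|x[n]|² = |3|² + |-1|² + |3|² + |-2|² + |1|² + |-2|² + |3|² + |-3|² = 46.0000

Frequency domain:
(1/8)Σ|X[k]|² = (1/8)(|2|² + |2.0000-1.4142i|² + |-2-2i|² + |2.0000-1.4142i|² + |18|² + |2.0000+1.4142i|² + |-2+2i|² + |2.0000+1.4142i|²) = (1/8)·368.0000 = 46.0000

Both sides agree, confirming Parseval's theorem.

Σ|x[n]|² = (1/N)Σ|X[k]|² = 46.0000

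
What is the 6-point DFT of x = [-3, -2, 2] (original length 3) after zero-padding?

Original 3-point DFT: [-3, -3.0000+3.4641i, -3.0000-3.4641i]
Zero-padded 6-point DFT provides frequency interpolation.

DFT_6([x, 0, ...]) = [-3, -5, -3.0000+3.4641i, 1, -3.0000-3.4641i, -5]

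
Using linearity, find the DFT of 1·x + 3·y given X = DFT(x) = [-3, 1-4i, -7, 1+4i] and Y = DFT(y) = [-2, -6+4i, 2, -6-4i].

By linearity: DFT(1x + 3y) = 1·DFT(x) + 3·DFT(y)
= 1·[-3, 1-4i, -7, 1+4i] + 3·[-2, -6+4i, 2, -6-4i]

Computing element-wise:
Z[0] = 1·(-3) + 3·(-2) = -9
Z[1] = 1·(1-4i) + 3·(-6+4i) = -17+8i
Z[2] = 1·(-7) + 3·(2) = -1
Z[3] = 1·(1+4i) + 3·(-6-4i) = -17-8i

DFT(1x + 3y) = 1·X + 3·Y = [-9, -17+8i, -1, -17-8i]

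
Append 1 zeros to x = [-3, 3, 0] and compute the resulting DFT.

Original 3-point DFT: [0, -4.5000-2.5981i, -4.5000+2.5981i]
Zero-padded 4-point DFT provides frequency interpolation.

DFT_4([x, 0, ...]) = [0, -3-3i, -6, -3+3i]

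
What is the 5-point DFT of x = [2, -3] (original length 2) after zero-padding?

Original 2-point DFT: [-1, 5]
Zero-padded 5-point DFT provides frequency interpolation.

DFT_5([x, 0, ...]) = [-1, 1.0729+2.8532i, 4.4271+1.7634i, 4.4271-1.7634i, 1.0729-2.8532i]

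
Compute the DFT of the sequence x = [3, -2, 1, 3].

X[k] = Σ(n=0 to 3) x[n] · ω_4^(nk)
where ω_4 = e^(-2πi/4)

Computing each X[k]:
X[0] = 5
X[1] = 2+5i
X[2] = 3
X[3] = 2-5i

X = [5, 2+5i, 3, 2-5i]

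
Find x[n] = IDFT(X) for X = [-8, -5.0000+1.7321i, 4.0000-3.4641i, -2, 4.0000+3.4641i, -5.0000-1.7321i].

x[n] = (1/6) Σ(k=0 to 5) X[k] · e^(2πikn/6)

Computing each x[n]:
x[0] = -2
x[1] = -2
x[2] = -3
x[3] = 2
x[4] = 0
x[5] = -3

x = [-2, -2, -3, 2, 0, -3]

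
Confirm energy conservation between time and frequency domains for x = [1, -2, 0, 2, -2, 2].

Time domain:
Σ|x[n]|² = |1|² + |-2|² + |0|² + |2|² + |-2|² + |2|² = 17.0000

Frequency domain:
(1/6)Σ|X[k]|² = (1/6)(|1|² + |1.7321i|² + |4.0000+5.1962i|² + |-3|² + |4.0000-5.1962i|² + |-1.7321i|²) = (1/6)·102.0000 = 17.0000

Both sides agree, confirming Parseval's theorem.

Σ|x[n]|² = (1/N)Σ|X[k]|² = 17.0000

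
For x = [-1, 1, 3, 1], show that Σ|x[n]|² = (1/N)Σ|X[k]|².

Time domain:
Σ|x[n]|² = |-1|² + |1|² + |3|² + |1|² = 12.0000

Frequency domain:
(1/4)Σ|X[k]|² = (1/4)(|4|² + |-4|² + |0|² + |-4|²) = (1/4)·48.0000 = 12.0000

Both sides agree, confirming Parseval's theorem.

Σ|x[n]|² = (1/N)Σ|X[k]|² = 12.0000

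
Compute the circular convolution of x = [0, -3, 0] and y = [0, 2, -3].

(x ⊛ y)[n] = Σ(m=0 to 2) x[m] · y[(n-m) mod 3]

Computing each output sample:
(x ⊛ y)[0] = 9
(x ⊛ y)[1] = 0
(x ⊛ y)[2] = -6

x ⊛ y = [9, 0, -6]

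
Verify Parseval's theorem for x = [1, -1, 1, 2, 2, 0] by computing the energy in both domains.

Time domain:
Σ|x[n]|² = |1|² + |-1|² + |1|² + |2|² + |2|² + |0|² = 11.0000

Frequency domain:
(1/6)Σ|X[k]|² = (1/6)(|5|² + |-3.0000+1.7321i|² + |2|² + |3|² + |2|² + |-3.0000-1.7321i|²) = (1/6)·66.0000 = 11.0000

Both sides agree, confirming Parseval's theorem.

Σ|x[n]|² = (1/N)Σ|X[k]|² = 11.0000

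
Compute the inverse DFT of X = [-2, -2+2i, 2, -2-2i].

x[n] = (1/4) Σ(k=0 to 3) X[k] · e^(2πikn/4)

Computing each x[n]:
x[0] = -1
x[1] = -2
x[2] = 1
x[3] = 0

x = [-1, -2, 1, 0]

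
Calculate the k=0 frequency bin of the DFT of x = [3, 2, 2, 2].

X[0] = Σ(n=0 to 3) x[n] · ω_4^0 = Σ x[n]
= (3) + (2) + (2) + (2)

X[0] = 9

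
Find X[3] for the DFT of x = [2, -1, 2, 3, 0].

X[3] = Σ(n=0 to 4) x[n] · ω_5^(3n) where ω_5 = e^(-2πi/5)
= (2)·ω_5^0 + (-1)·ω_5^3 + (2)·ω_5^6 + (3)·ω_5^9 + (0)·ω_5^12

X[3] = 4.3541+0.3633i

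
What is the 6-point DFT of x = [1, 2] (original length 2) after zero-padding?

Original 2-point DFT: [3, -1]
Zero-padded 6-point DFT provides frequency interpolation.

DFT_6([x, 0, ...]) = [3, 2.0000-1.7321i, -1.7321i, -1, 1.7321i, 2.0000+1.7321i]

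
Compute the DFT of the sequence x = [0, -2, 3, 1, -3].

X[k] = Σ(n=0 to 4) x[n] · ω_5^(nk)
where ω_5 = e^(-2πi/5)

Computing each X[k]:
X[0] = -1
X[1] = -4.7812-2.1266i
X[2] = 5.2812+1.3143i
X[3] = 5.2812-1.3143i
X[4] = -4.7812+2.1266i

X = [-1, -4.7812-2.1266i, 5.2812+1.3143i, 5.2812-1.3143i, -4.7812+2.1266i]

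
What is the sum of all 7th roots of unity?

Sum of all nth roots of unity equals 0 for n > 1 (geometric series with r ≠ 1).

0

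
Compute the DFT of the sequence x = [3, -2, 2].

X[k] = Σ(n=0 to 2) x[n] · ω_3^(nk)
where ω_3 = e^(-2πi/3)

Computing each X[k]:
X[0] = 3
X[1] = 3.0000+3.4641i
X[2] = 3.0000-3.4641i

X = [3, 3.0000+3.4641i, 3.0000-3.4641i]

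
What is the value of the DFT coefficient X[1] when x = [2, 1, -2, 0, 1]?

X[1] = Σ(n=0 to 4) x[n] · ω_5^(1n) where ω_5 = e^(-2πi/5)
= (2)·ω_5^0 + (1)·ω_5^1 + (-2)·ω_5^2 + (0)·ω_5^3 + (1)·ω_5^4

X[1] = 4.2361+1.1756i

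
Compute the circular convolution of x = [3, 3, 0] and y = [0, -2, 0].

(x ⊛ y)[n] = Σ(m=0 to 2) x[m] · y[(n-m) mod 3]

Computing each output sample:
(x ⊛ y)[0] = 0
(x ⊛ y)[1] = -6
(x ⊛ y)[2] = -6

x ⊛ y = [0, -6, -6]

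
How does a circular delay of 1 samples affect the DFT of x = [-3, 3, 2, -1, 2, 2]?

Time shift by 1: X_shifted[k] = ω_6^(1k) · X[k]
Shifted x = [2, -3, 3, 2, -1, 2]

DFT(x[n-1]) = [5, -1.5000+0.8660i, 3.5000+7.7942i, 3, 3.5000-7.7942i, -1.5000-0.8660i]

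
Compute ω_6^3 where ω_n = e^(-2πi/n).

ω_6^3 = e^(-2πi·3/6)
= cos(-2π·3/6) + i·sin(-2π·3/6)
= cos(-6π/6) + i·sin(-6π/6)

ω_6^3 = cos(-6π/6) + i·sin(-6π/6) = -1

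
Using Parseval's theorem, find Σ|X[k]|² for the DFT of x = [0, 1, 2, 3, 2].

Parseval: Σ|x[n]|² = (1/N)Σ|X[k]|², so Σ|X[k]|² = N·Σ|x[n]|² = 5·18.0000

Σ|X[k]|² = N·Σ|x[n]|² = 5·18.0000 = 90.0000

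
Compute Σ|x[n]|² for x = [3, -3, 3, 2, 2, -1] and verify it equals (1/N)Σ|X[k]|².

Time domain:
Σ|x[n]|² = |3|² + |-3|² + |3|² + |2|² + |2|² + |-1|² = 36.0000

Frequency domain:
(1/6)Σ|X[k]|² = (1/6)(|6|² + |-3.5000+0.8660i|² + |4.5000+2.5981i|² + |10|² + |4.5000-2.5981i|² + |-3.5000-0.8660i|²) = (1/6)·216.0000 = 36.0000

Both sides agree, confirming Parseval's theorem.

Σ|x[n]|² = (1/N)Σ|X[k]|² = 36.0000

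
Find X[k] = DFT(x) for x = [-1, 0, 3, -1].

X[k] = Σ(n=0 to 3) x[n] · ω_4^(nk)
where ω_4 = e^(-2πi/4)

Computing each X[k]:
X[0] = 1
X[1] = -4-1i
X[2] = 3
X[3] = -4+1i

X = [1, -4-1i, 3, -4+1i]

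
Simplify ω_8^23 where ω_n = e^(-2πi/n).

Since ω_8^8 = 1, powers reduce modulo 8.
23 mod 8 = 7
So ω_8^23 = ω_8^7 = e^(-2πi·7/8)

ω_8^23 = ω_8^7 = 0.7071+0.7071i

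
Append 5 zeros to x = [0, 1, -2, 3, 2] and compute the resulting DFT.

Original 5-point DFT: [4, 0.1180+3.8900i, -2.1180-4.1675i, -2.1180+4.1675i, 0.1180-3.8900i]
Zero-padded 10-point DFT provides frequency interpolation.

DFT_10([x, 0, ...]) = [4, -2.3541-2.7144i, 0.1180+3.8900i, 4.3541-2.2654i, -2.1180-4.1675i, -4, -2.1180+4.1675i, 4.3541+2.2654i, 0.1180-3.8900i, -2.3541+2.7144i]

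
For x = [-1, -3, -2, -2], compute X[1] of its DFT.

X[1] = Σ(n=0 to 3) x[n] · ω_4^(1n) where ω_4 = e^(-2πi/4)
= (-1)·ω_4^0 + (-3)·ω_4^1 + (-2)·ω_4^2 + (-2)·ω_4^3

X[1] = 1+1i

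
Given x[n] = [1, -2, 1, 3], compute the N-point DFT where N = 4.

X[k] = Σ(n=0 to 3) x[n] · ω_4^(nk)
where ω_4 = e^(-2πi/4)

Computing each X[k]:
X[0] = 3
X[1] = 5i
X[2] = 1
X[3] = -5i

X = [3, 5i, 1, -5i]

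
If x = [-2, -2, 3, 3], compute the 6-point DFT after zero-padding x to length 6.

Original 4-point DFT: [2, -5+5i, 0, -5-5i]
Zero-padded 6-point DFT provides frequency interpolation.

DFT_6([x, 0, ...]) = [2, -7.5000-0.8660i, 0.5000+4.3301i, 0, 0.5000-4.3301i, -7.5000+0.8660i]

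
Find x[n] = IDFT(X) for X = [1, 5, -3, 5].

x[n] = (1/4) Σ(k=0 to 3) X[k] · e^(2πikn/4)

Computing each x[n]:
x[0] = 2
x[1] = 1
x[2] = -3
x[3] = 1

x = [2, 1, -3, 1]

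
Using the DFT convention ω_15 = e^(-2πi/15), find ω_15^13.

ω_15^13 = e^(-2πi·13/15)
= cos(-2π·13/15) + i·sin(-2π·13/15)
= cos(-26π/15) + i·sin(-26π/15)

ω_15^13 = cos(-26π/15) + i·sin(-26π/15) = 0.6691+0.7431i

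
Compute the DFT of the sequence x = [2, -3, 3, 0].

X[k] = Σ(n=0 to 3) x[n] · ω_4^(nk)
where ω_4 = e^(-2πi/4)

Computing each X[k]:
X[0] = 2
X[1] = -1+3i
X[2] = 8
X[3] = -1-3i

X = [2, -1+3i, 8, -1-3i]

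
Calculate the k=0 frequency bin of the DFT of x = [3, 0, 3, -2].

X[0] = Σ(n=0 to 3) x[n] · ω_4^0 = Σ x[n]
= (3) + (0) + (3) + (-2)

X[0] = 4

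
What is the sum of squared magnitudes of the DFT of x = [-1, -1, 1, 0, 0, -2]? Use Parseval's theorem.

Parseval: Σ|x[n]|² = (1/N)Σ|X[k]|², so Σ|X[k]|² = N·Σ|x[n]|² = 6·7.0000

Σ|X[k]|² = N·Σ|x[n]|² = 6·7.0000 = 42.0000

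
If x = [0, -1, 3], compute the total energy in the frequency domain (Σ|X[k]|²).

Parseval: Σ|x[n]|² = (1/N)Σ|X[k]|², so Σ|X[k]|² = N·Σ|x[n]|² = 3·10.0000

Σ|X[k]|² = N·Σ|x[n]|² = 3·10.0000 = 30.0000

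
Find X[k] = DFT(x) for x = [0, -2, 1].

X[k] = Σ(n=0 to 2) x[n] · ω_3^(nk)
where ω_3 = e^(-2πi/3)

Computing each X[k]:
X[0] = -1
X[1] = 0.5000+2.5981i
X[2] = 0.5000-2.5981i

X = [-1, 0.5000+2.5981i, 0.5000-2.5981i]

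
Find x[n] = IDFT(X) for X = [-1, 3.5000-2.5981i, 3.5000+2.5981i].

x[n] = (1/3) Σ(k=0 to 2) X[k] · e^(2πikn/3)

Computing each x[n]:
x[0] = 2
x[1] = 0
x[2] = -3

x = [2, 0, -3]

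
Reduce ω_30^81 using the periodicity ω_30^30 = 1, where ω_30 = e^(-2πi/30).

Since ω_30^30 = 1, powers reduce modulo 30.
81 mod 30 = 21
So ω_30^81 = ω_30^21 = e^(-2πi·21/30)

ω_30^81 = ω_30^21 = -0.3090+0.9511i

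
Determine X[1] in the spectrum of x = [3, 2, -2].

X[1] = Σ(n=0 to 2) x[n] · ω_3^(1n) where ω_3 = e^(-2πi/3)
= (3)·ω_3^0 + (2)·ω_3^1 + (-2)·ω_3^2

X[1] = 3.0000-3.4641i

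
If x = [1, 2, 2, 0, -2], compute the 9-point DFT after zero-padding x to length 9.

Original 5-point DFT: [3, -0.6180-4.9798i, 1.6180-0.4490i, 1.6180+0.4490i, -0.6180+4.9798i]
Zero-padded 9-point DFT provides frequency interpolation.

DFT_9([x, 0, ...]) = [3, 4.7588-2.5712i, -2.0642-3.9392i, 1.7321i, 0.3054-1.3681i, 0.3054+1.3681i, -1.7321i, -2.0642+3.9392i, 4.7588+2.5712i]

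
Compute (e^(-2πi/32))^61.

Since ω_32^32 = 1, powers reduce modulo 32.
61 mod 32 = 29
So ω_32^61 = ω_32^29 = e^(-2πi·29/32)

ω_32^61 = ω_32^29 = 0.8315+0.5556i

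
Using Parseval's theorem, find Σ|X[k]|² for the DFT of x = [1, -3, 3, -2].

Parseval: Σ|x[n]|² = (1/N)Σ|X[k]|², so Σ|X[k]|² = N·Σ|x[n]|² = 4·23.0000

Σ|X[k]|² = N·Σ|x[n]|² = 4·23.0000 = 92.0000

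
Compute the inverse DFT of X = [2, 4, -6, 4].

x[n] = (1/4) Σ(k=0 to 3) X[k] · e^(2πikn/4)

Computing each x[n]:
x[0] = 1
x[1] = 2
x[2] = -3
x[3] = 2

x = [1, 2, -3, 2]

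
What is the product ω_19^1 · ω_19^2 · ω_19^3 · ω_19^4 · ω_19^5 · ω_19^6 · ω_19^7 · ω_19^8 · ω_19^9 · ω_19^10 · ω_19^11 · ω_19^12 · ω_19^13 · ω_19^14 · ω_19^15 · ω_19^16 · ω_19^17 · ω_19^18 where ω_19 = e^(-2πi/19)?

The primitive 19th roots of unity are ω_19^k for k coprime to 19: k ∈ {1, 2, 3, 4, 5, 6, 7, 8, 9, 10, 11, 12, 13, 14, 15, 16, 17, 18}
Their product equals the constant term of the cyclotomic polynomial Φ_19(x) up to sign.
For n ≥ 3, the product of all primitive nth roots of unity is 1. (For n=1 it is 1; for n=2 it is -1.)

1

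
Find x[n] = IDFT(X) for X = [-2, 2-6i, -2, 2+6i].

x[n] = (1/4) Σ(k=0 to 3) X[k] · e^(2πikn/4)

Computing each x[n]:
x[0] = 0
x[1] = 3
x[2] = -2
x[3] = -3

x = [0, 3, -2, -3]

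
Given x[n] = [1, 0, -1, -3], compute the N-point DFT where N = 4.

X[k] = Σ(n=0 to 3) x[n] · ω_4^(nk)
where ω_4 = e^(-2πi/4)

Computing each X[k]:
X[0] = -3
X[1] = 2-3i
X[2] = 3
X[3] = 2+3i

X = [-3, 2-3i, 3, 2+3i]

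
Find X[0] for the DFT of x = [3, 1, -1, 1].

X[0] = Σ(n=0 to 3) x[n] · ω_4^0 = Σ x[n]
= (3) + (1) + (-1) + (1)

X[0] = 4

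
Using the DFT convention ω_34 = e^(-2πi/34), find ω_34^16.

ω_34^16 = e^(-2πi·16/34)
= cos(-2π·16/34) + i·sin(-2π·16/34)
= cos(-32π/34) + i·sin(-32π/34)

ω_34^16 = cos(-32π/34) + i·sin(-32π/34) = -0.9830-0.1837i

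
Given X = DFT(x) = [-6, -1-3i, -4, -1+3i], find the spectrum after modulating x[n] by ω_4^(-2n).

Modulation property: DFT(ω_4^(-2n)·x[n]) = X[(k-2) mod 4], so circularly shift X by 2 positions.

X[k-2] = [-4, -1+3i, -6, -1-3i]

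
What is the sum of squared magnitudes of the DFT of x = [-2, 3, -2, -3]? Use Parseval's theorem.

Parseval: Σ|x[n]|² = (1/N)Σ|X[k]|², so Σ|X[k]|² = N·Σ|x[n]|² = 4·26.0000

Σ|X[k]|² = N·Σ|x[n]|² = 4·26.0000 = 104.0000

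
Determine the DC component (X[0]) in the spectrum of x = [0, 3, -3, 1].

X[0] = Σ(n=0 to 3) x[n] · ω_4^0 = Σ x[n]
= (0) + (3) + (-3) + (1)

X[0] = 1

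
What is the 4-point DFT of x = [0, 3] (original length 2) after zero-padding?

Original 2-point DFT: [3, -3]
Zero-padded 4-point DFT provides frequency interpolation.

DFT_4([x, 0, ...]) = [3, -3i, -3, 3i]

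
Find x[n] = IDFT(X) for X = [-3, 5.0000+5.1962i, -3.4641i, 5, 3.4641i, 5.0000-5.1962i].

x[n] = (1/6) Σ(k=0 to 5) X[k] · e^(2πikn/6)

Computing each x[n]:
x[0] = 2
x[1] = -1
x[2] = -3
x[3] = -3
x[4] = 2
x[5] = 0

x = [2, -1, -3, -3, 2, 0]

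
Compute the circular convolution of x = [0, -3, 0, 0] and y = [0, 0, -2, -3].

(x ⊛ y)[n] = Σ(m=0 to 3) x[m] · y[(n-m) mod 4]

Computing each output sample:
(x ⊛ y)[0] = 9
(x ⊛ y)[1] = 0
(x ⊛ y)[2] = 0
(x ⊛ y)[3] = 6

x ⊛ y = [9, 0, 0, 6]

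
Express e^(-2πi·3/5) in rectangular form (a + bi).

ω_5^3 = e^(-2πi·3/5)
= cos(-2π·3/5) + i·sin(-2π·3/5)
= cos(-6π/5) + i·sin(-6π/5)

ω_5^3 = cos(-6π/5) + i·sin(-6π/5) = -0.8090+0.5878i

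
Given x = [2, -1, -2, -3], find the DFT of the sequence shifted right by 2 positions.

Time shift by 2: X_shifted[k] = ω_4^(2k) · X[k]
Shifted x = [-2, -3, 2, -1]

DFT(x[n-2]) = [-4, -4+2i, 4, -4-2i]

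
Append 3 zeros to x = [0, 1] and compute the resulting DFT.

Original 2-point DFT: [1, -1]
Zero-padded 5-point DFT provides frequency interpolation.

DFT_5([x, 0, ...]) = [1, 0.3090-0.9511i, -0.8090-0.5878i, -0.8090+0.5878i, 0.3090+0.9511i]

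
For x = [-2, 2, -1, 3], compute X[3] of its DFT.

X[3] = Σ(n=0 to 3) x[n] · ω_4^(3n) where ω_4 = e^(-2πi/4)
= (-2)·ω_4^0 + (2)·ω_4^3 + (-1)·ω_4^6 + (3)·ω_4^9

X[3] = -1-1i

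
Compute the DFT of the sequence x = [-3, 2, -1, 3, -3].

X[k] = Σ(n=0 to 4) x[n] · ω_5^(nk)
where ω_5 = e^(-2πi/5)

Computing each X[k]:
X[0] = -2
X[1] = -4.9271-2.4041i
X[2] = -1.5729-6.7432i
X[3] = -1.5729+6.7432i
X[4] = -4.9271+2.4041i

X = [-2, -4.9271-2.4041i, -1.5729-6.7432i, -1.5729+6.7432i, -4.9271+2.4041i]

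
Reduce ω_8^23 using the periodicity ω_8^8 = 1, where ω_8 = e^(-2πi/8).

Since ω_8^8 = 1, powers reduce modulo 8.
23 mod 8 = 7
So ω_8^23 = ω_8^7 = e^(-2πi·7/8)

ω_8^23 = ω_8^7 = 0.7071+0.7071i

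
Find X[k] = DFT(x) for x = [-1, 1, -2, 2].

X[k] = Σ(n=0 to 3) x[n] · ω_4^(nk)
where ω_4 = e^(-2πi/4)

Computing each X[k]:
X[0] = 0
X[1] = 1+1i
X[2] = -6
X[3] = 1-1i

X = [0, 1+1i, -6, 1-1i]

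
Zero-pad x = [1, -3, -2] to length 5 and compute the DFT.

Original 3-point DFT: [-4, 3.5000+0.8660i, 3.5000-0.8660i]
Zero-padded 5-point DFT provides frequency interpolation.

DFT_5([x, 0, ...]) = [-4, 1.6910+4.0287i, 2.8090-0.1388i, 2.8090+0.1388i, 1.6910-4.0287i]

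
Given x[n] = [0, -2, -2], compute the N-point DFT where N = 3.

X[k] = Σ(n=0 to 2) x[n] · ω_3^(nk)
where ω_3 = e^(-2πi/3)

Computing each X[k]:
X[0] = -4
X[1] = 2
X[2] = 2

X = [-4, 2, 2]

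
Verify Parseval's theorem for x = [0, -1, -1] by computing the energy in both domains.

Time domain:
Σ|x[n]|² = |0|² + |-1|² + |-1|² = 2.0000

Frequency domain:
(1/3)Σ|X[k]|² = (1/3)(|-2|² + |1|² + |1|²) = (1/3)·6.0000 = 2.0000

Both sides agree, confirming Parseval's theorem.

Σ|x[n]|² = (1/N)Σ|X[k]|² = 2.0000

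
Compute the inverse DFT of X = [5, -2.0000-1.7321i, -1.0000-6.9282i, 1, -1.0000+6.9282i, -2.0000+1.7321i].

x[n] = (1/6) Σ(k=0 to 5) X[k] · e^(2πikn/6)

Computing each x[n]:
x[0] = 0
x[1] = 3
x[2] = 0
x[3] = 1
x[4] = 3
x[5] = -2

x = [0, 3, 0, 1, 3, -2]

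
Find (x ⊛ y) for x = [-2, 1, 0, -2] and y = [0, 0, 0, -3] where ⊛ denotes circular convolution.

(x ⊛ y)[n] = Σ(m=0 to 3) x[m] · y[(n-m) mod 4]

Computing each output sample:
(x ⊛ y)[0] = -3
(x ⊛ y)[1] = 0
(x ⊛ y)[2] = 6
(x ⊛ y)[3] = 6

x ⊛ y = [-3, 0, 6, 6]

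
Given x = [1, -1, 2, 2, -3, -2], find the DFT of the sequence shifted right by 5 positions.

Time shift by 5: X_shifted[k] = ω_6^(5k) · X[k]
Shifted x = [-1, 2, 2, -3, -2, 1]

DFT(x[n-5]) = [-1, 3.5000-4.3301i, -5.5000+2.5981i, -1, -5.5000-2.5981i, 3.5000+4.3301i]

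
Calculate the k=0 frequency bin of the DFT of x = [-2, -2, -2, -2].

X[0] = Σ(n=0 to 3) x[n] · ω_4^0 = Σ x[n]
= (-2) + (-2) + (-2) + (-2)

X[0] = -8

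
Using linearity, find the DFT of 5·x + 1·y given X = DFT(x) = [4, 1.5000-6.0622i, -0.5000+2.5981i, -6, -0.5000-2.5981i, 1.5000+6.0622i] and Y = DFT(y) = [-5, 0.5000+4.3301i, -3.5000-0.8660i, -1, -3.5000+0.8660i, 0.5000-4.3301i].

By linearity: DFT(5x + 1y) = 5·DFT(x) + 1·DFT(y)
= 5·[4, 1.5000-6.0622i, -0.5000+2.5981i, -6, -0.5000-2.5981i, 1.5000+6.0622i] + 1·[-5, 0.5000+4.3301i, -3.5000-0.8660i, -1, -3.5000+0.8660i, 0.5000-4.3301i]

Computing element-wise:
Z[0] = 5·(4) + 1·(-5) = 15
Z[1] = 5·(1.5000-6.0622i) + 1·(0.5000+4.3301i) = 8.0000-25.9809i
Z[2] = 5·(-0.5000+2.5981i) + 1·(-3.5000-0.8660i) = -6.0000+12.1245i
Z[3] = 5·(-6) + 1·(-1) = -31
Z[4] = 5·(-0.5000-2.5981i) + 1·(-3.5000+0.8660i) = -6.0000-12.1245i
Z[5] = 5·(1.5000+6.0622i) + 1·(0.5000-4.3301i) = 8.0000+25.9809i

DFT(5x + 1y) = 5·X + 1·Y = [15, 8.0000-25.9809i, -6.0000+12.1245i, -31, -6.0000-12.1245i, 8.0000+25.9809i]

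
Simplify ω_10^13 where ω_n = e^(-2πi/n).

Since ω_10^10 = 1, powers reduce modulo 10.
13 mod 10 = 3
So ω_10^13 = ω_10^3 = e^(-2πi·3/10)

ω_10^13 = ω_10^3 = -0.3090-0.9511i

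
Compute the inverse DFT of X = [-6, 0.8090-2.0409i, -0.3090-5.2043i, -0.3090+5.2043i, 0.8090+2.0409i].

x[n] = (1/5) Σ(k=0 to 4) X[k] · e^(2πikn/5)

Computing each x[n]:
x[0] = -1
x[1] = 1
x[2] = -3
x[3] = 0
x[4] = -3

x = [-1, 1, -3, 0, -3]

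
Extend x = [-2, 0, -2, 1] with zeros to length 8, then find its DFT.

Original 4-point DFT: [-3, 1i, -5, -1i]
Zero-padded 8-point DFT provides frequency interpolation.

DFT_8([x, 0, ...]) = [-3, -2.7071+1.2929i, 1i, -1.2929-2.7071i, -5, -1.2929+2.7071i, -1i, -2.7071-1.2929i]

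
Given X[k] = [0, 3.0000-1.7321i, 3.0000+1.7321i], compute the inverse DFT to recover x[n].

x[n] = (1/3) Σ(k=0 to 2) X[k] · e^(2πikn/3)

Computing each x[n]:
x[0] = 2
x[1] = 0
x[2] = -2

x = [2, 0, -2]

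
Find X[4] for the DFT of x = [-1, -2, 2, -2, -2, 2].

X[4] = Σ(n=0 to 5) x[n] · ω_6^(4n) where ω_6 = e^(-2πi/6)
= (-1)·ω_6^0 + (-2)·ω_6^4 + (2)·ω_6^8 + (-2)·ω_6^12 + (-2)·ω_6^16 + (2)·ω_6^20

X[4] = -3.0000-6.9282i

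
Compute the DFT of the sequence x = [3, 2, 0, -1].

X[k] = Σ(n=0 to 3) x[n] · ω_4^(nk)
where ω_4 = e^(-2πi/4)

Computing each X[k]:
X[0] = 4
X[1] = 3-3i
X[2] = 2
X[3] = 3+3i

X = [4, 3-3i, 2, 3+3i]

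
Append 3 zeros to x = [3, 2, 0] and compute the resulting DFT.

Original 3-point DFT: [5, 2.0000-1.7321i, 2.0000+1.7321i]
Zero-padded 6-point DFT provides frequency interpolation.

DFT_6([x, 0, ...]) = [5, 4.0000-1.7321i, 2.0000-1.7321i, 1, 2.0000+1.7321i, 4.0000+1.7321i]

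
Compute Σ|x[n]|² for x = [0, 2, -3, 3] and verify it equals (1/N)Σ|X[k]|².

Time domain:
Σ|x[n]|² = |0|² + |2|² + |-3|² + |3|² = 22.0000

Frequency domain:
(1/4)Σ|X[k]|² = (1/4)(|2|² + |3+1i|² + |-8|² + |3-1i|²) = (1/4)·88.0000 = 22.0000

Both sides agree, confirming Parseval's theorem.

Σ|x[n]|² = (1/N)Σ|X[k]|² = 22.0000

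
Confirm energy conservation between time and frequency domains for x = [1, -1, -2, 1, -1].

Time domain:
Σ|x[n]|² = |1|² + |-1|² + |-2|² + |1|² + |-1|² = 8.0000

Frequency domain:
(1/5)Σ|X[k]|² = (1/5)(|-2|² + |1.1910+1.7634i|² + |2.3090-2.8532i|² + |2.3090+2.8532i|² + |1.1910-1.7634i|²) = (1/5)·40.0000 = 8.0000

Both sides agree, confirming Parseval's theorem.

Σ|x[n]|² = (1/N)Σ|X[k]|² = 8.0000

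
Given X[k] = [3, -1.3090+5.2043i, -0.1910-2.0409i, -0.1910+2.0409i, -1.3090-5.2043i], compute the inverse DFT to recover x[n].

x[n] = (1/5) Σ(k=0 to 4) X[k] · e^(2πikn/5)

Computing each x[n]:
x[0] = 0
x[1] = -1
x[2] = -1
x[3] = 3
x[4] = 2

x = [0, -1, -1, 3, 2]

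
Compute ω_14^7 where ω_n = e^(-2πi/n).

ω_14^7 = e^(-2πi·7/14)
= cos(-2π·7/14) + i·sin(-2π·7/14)
= cos(-14π/14) + i·sin(-14π/14)

ω_14^7 = cos(-14π/14) + i·sin(-14π/14) = -1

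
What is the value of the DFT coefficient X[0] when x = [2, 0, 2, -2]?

X[0] = Σ(n=0 to 3) x[n] · ω_4^0 = Σ x[n]
= (2) + (0) + (2) + (-2)

X[0] = 2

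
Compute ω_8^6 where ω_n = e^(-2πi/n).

ω_8^6 = e^(-2πi·6/8)
= cos(-2π·6/8) + i·sin(-2π·6/8)
= cos(-12π/8) + i·sin(-12π/8)

ω_8^6 = cos(-12π/8) + i·sin(-12π/8) = 1i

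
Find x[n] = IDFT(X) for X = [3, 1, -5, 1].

x[n] = (1/4) Σ(k=0 to 3) X[k] · e^(2πikn/4)

Computing each x[n]:
x[0] = 0
x[1] = 2
x[2] = -1
x[3] = 2

x = [0, 2, -1, 2]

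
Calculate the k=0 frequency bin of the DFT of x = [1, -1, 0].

X[0] = Σ(n=0 to 2) x[n] · ω_3^0 = Σ x[n]
= (1) + (-1) + (0)

X[0] = 0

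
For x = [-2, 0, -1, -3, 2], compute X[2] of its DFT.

X[2] = Σ(n=0 to 4) x[n] · ω_5^(2n) where ω_5 = e^(-2πi/5)
= (-2)·ω_5^0 + (0)·ω_5^2 + (-1)·ω_5^4 + (-3)·ω_5^6 + (2)·ω_5^8

X[2] = -4.8541+3.0777i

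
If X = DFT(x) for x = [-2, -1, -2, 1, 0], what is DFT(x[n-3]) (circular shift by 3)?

Time shift by 3: X_shifted[k] = ω_5^(3k) · X[k]
Shifted x = [-2, 1, 0, -2, -1]

DFT(x[n-3]) = [-4, -0.3820-3.0777i, -2.6180+0.7265i, -2.6180-0.7265i, -0.3820+3.0777i]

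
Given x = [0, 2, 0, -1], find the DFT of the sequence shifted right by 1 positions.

Time shift by 1: X_shifted[k] = ω_4^(1k) · X[k]
Shifted x = [-1, 0, 2, 0]

DFT(x[n-1]) = [1, -3, 1, -3]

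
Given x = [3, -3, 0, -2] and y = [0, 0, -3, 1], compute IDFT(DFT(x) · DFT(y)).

(x ⊛ y)[n] = Σ(m=0 to 3) x[m] · y[(n-m) mod 4]

Computing each output sample:
(x ⊛ y)[0] = -3
(x ⊛ y)[1] = 6
(x ⊛ y)[2] = -11
(x ⊛ y)[3] = 12

x ⊛ y = [-3, 6, -11, 12]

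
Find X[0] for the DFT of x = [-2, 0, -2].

X[0] = Σ(n=0 to 2) x[n] · ω_3^0 = Σ x[n]
= (-2) + (0) + (-2)

X[0] = -4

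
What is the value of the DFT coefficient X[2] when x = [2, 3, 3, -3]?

X[2] = Σ(n=0 to 3) x[n] · ω_4^(2n) where ω_4 = e^(-2πi/4)
= (2)·ω_4^0 + (3)·ω_4^2 + (3)·ω_4^4 + (-3)·ω_4^6

X[2] = 5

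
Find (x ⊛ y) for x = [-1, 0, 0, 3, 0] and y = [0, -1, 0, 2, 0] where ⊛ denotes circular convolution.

(x ⊛ y)[n] = Σ(m=0 to 4) x[m] · y[(n-m) mod 5]

Computing each output sample:
(x ⊛ y)[0] = 0
(x ⊛ y)[1] = 7
(x ⊛ y)[2] = 0
(x ⊛ y)[3] = -2
(x ⊛ y)[4] = -3

x ⊛ y = [0, 7, 0, -2, -3]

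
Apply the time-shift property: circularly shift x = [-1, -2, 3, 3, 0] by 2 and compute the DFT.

Time shift by 2: X_shifted[k] = ω_5^(2k) · X[k]
Shifted x = [3, 0, -1, -2, 3]

DFT(x[n-2]) = [3, 6.3541+2.2654i, -0.3541+2.7144i, -0.3541-2.7144i, 6.3541-2.2654i]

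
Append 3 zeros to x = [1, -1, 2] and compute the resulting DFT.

Original 3-point DFT: [2, 0.5000+2.5981i, 0.5000-2.5981i]
Zero-padded 6-point DFT provides frequency interpolation.

DFT_6([x, 0, ...]) = [2, -0.5000-0.8660i, 0.5000+2.5981i, 4, 0.5000-2.5981i, -0.5000+0.8660i]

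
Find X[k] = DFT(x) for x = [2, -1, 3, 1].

X[k] = Σ(n=0 to 3) x[n] · ω_4^(nk)
where ω_4 = e^(-2πi/4)

Computing each X[k]:
X[0] = 5
X[1] = -1+2i
X[2] = 5
X[3] = -1-2i

X = [5, -1+2i, 5, -1-2i]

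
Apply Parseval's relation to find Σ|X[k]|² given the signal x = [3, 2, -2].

Parseval: Σ|x[n]|² = (1/N)Σ|X[k]|², so Σ|X[k]|² = N·Σ|x[n]|² = 3·17.0000

Σ|X[k]|² = N·Σ|x[n]|² = 3·17.0000 = 51.0000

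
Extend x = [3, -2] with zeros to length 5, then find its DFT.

Original 2-point DFT: [1, 5]
Zero-padded 5-point DFT provides frequency interpolation.

DFT_5([x, 0, ...]) = [1, 2.3820+1.9021i, 4.6180+1.1756i, 4.6180-1.1756i, 2.3820-1.9021i]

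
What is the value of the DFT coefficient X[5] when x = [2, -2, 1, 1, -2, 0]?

X[5] = Σ(n=0 to 5) x[n] · ω_6^(5n) where ω_6 = e^(-2πi/6)
= (2)·ω_6^0 + (-2)·ω_6^5 + (1)·ω_6^10 + (1)·ω_6^15 + (-2)·ω_6^20 + (0)·ω_6^25

X[5] = 0.5000+0.8660i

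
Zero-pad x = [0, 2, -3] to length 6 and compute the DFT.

Original 3-point DFT: [-1, 0.5000-4.3301i, 0.5000+4.3301i]
Zero-padded 6-point DFT provides frequency interpolation.

DFT_6([x, 0, ...]) = [-1, 2.5000+0.8660i, 0.5000-4.3301i, -5, 0.5000+4.3301i, 2.5000-0.8660i]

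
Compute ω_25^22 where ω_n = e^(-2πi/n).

ω_25^22 = e^(-2πi·22/25)
= cos(-2π·22/25) + i·sin(-2π·22/25)
= cos(-44π/25) + i·sin(-44π/25)

ω_25^22 = cos(-44π/25) + i·sin(-44π/25) = 0.7290+0.6845i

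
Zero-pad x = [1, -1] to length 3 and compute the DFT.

Original 2-point DFT: [0, 2]
Zero-padded 3-point DFT provides frequency interpolation.

DFT_3([x, 0, ...]) = [0, 1.5000+0.8660i, 1.5000-0.8660i]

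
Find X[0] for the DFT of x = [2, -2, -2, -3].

X[0] = Σ(n=0 to 3) x[n] · ω_4^0 = Σ x[n]
= (2) + (-2) + (-2) + (-3)

X[0] = -5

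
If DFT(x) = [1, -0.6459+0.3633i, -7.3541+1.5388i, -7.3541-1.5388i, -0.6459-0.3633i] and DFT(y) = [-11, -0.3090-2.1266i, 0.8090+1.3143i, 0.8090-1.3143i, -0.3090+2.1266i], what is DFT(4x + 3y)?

By linearity: DFT(4x + 3y) = 4·DFT(x) + 3·DFT(y)
= 4·[1, -0.6459+0.3633i, -7.3541+1.5388i, -7.3541-1.5388i, -0.6459-0.3633i] + 3·[-11, -0.3090-2.1266i, 0.8090+1.3143i, 0.8090-1.3143i, -0.3090+2.1266i]

Computing element-wise:
Z[0] = 4·(1) + 3·(-11) = -29
Z[1] = 4·(-0.6459+0.3633i) + 3·(-0.3090-2.1266i) = -3.5106-4.9266i
Z[2] = 4·(-7.3541+1.5388i) + 3·(0.8090+1.3143i) = -26.9894+10.0981i
Z[3] = 4·(-7.3541-1.5388i) + 3·(0.8090-1.3143i) = -26.9894-10.0981i
Z[4] = 4·(-0.6459-0.3633i) + 3·(-0.3090+2.1266i) = -3.5106+4.9266i

DFT(4x + 3y) = 4·X + 3·Y = [-29, -3.5106-4.9266i, -26.9894+10.0981i, -26.9894-10.0981i, -3.5106+4.9266i]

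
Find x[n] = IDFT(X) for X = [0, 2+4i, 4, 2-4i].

x[n] = (1/4) Σ(k=0 to 3) X[k] · e^(2πikn/4)

Computing each x[n]:
x[0] = 2
x[1] = -3
x[2] = 0
x[3] = 1

x = [2, -3, 0, 1]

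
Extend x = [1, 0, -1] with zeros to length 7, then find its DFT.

Original 3-point DFT: [0, 1.5000-0.8660i, 1.5000+0.8660i]
Zero-padded 7-point DFT provides frequency interpolation.

DFT_7([x, 0, ...]) = [0, 1.2225+0.9749i, 1.9010-0.4339i, 0.3765-0.7818i, 0.3765+0.7818i, 1.9010+0.4339i, 1.2225-0.9749i]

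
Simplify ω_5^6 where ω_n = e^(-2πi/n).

Since ω_5^5 = 1, powers reduce modulo 5.
6 mod 5 = 1
So ω_5^6 = ω_5^1 = e^(-2πi·1/5)

ω_5^6 = ω_5^1 = 0.3090-0.9511i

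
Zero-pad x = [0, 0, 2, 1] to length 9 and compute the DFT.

Original 4-point DFT: [3, -2+1i, 1, -2-1i]
Zero-padded 9-point DFT provides frequency interpolation.

DFT_9([x, 0, ...]) = [3, -0.1527-2.8356i, -2.3794+0.1820i, 1.7321i, 1.0321+0.4195i, 1.0321-0.4195i, -1.7321i, -2.3794-0.1820i, -0.1527+2.8356i]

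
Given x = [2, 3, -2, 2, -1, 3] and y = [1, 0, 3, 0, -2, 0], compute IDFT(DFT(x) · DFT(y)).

(x ⊛ y)[n] = Σ(m=0 to 5) x[m] · y[(n-m) mod 6]

Computing each output sample:
(x ⊛ y)[0] = 3
(x ⊛ y)[1] = 8
(x ⊛ y)[2] = 6
(x ⊛ y)[3] = 5
(x ⊛ y)[4] = -11
(x ⊛ y)[5] = 3

x ⊛ y = [3, 8, 6, 5, -11, 3]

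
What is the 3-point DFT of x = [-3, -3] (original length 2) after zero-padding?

Original 2-point DFT: [-6, 0]
Zero-padded 3-point DFT provides frequency interpolation.

DFT_3([x, 0, ...]) = [-6, -1.5000+2.5981i, -1.5000-2.5981i]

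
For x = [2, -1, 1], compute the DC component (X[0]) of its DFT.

X[0] = Σ(n=0 to 2) x[n] · ω_3^0 = Σ x[n]
= (2) + (-1) + (1)

X[0] = 2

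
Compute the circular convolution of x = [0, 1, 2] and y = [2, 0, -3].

(x ⊛ y)[n] = Σ(m=0 to 2) x[m] · y[(n-m) mod 3]

Computing each output sample:
(x ⊛ y)[0] = -3
(x ⊛ y)[1] = -4
(x ⊛ y)[2] = 4

x ⊛ y = [-3, -4, 4]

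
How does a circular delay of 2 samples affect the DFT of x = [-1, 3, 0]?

Time shift by 2: X_shifted[k] = ω_3^(2k) · X[k]
Shifted x = [3, 0, -1]

DFT(x[n-2]) = [2, 3.5000-0.8660i, 3.5000+0.8660i]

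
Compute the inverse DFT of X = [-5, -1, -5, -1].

x[n] = (1/4) Σ(k=0 to 3) X[k] · e^(2πikn/4)

Computing each x[n]:
x[0] = -3
x[1] = 0
x[2] = -2
x[3] = 0

x = [-3, 0, -2, 0]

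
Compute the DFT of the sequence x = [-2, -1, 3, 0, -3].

X[k] = Σ(n=0 to 4) x[n] · ω_5^(nk)
where ω_5 = e^(-2πi/5)

Computing each X[k]:
X[0] = -3
X[1] = -5.6631-3.6655i
X[2] = 2.1631+1.6776i
X[3] = 2.1631-1.6776i
X[4] = -5.6631+3.6655i

X = [-3, -5.6631-3.6655i, 2.1631+1.6776i, 2.1631-1.6776i, -5.6631+3.6655i]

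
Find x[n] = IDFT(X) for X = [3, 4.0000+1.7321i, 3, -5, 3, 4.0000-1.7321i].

x[n] = (1/6) Σ(k=0 to 5) X[k] · e^(2πikn/6)

Computing each x[n]:
x[0] = 2
x[1] = 1
x[2] = -2
x[3] = 1
x[4] = -1
x[5] = 2

x = [2, 1, -2, 1, -1, 2]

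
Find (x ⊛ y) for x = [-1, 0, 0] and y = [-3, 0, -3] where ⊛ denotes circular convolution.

(x ⊛ y)[n] = Σ(m=0 to 2) x[m] · y[(n-m) mod 3]

Computing each output sample:
(x ⊛ y)[0] = 3
(x ⊛ y)[1] = 0
(x ⊛ y)[2] = 3

x ⊛ y = [3, 0, 3]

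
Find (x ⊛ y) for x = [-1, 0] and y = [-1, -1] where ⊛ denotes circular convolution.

(x ⊛ y)[n] = Σ(m=0 to 1) x[m] · y[(n-m) mod 2]

Computing each output sample:
(x ⊛ y)[0] = 1
(x ⊛ y)[1] = 1

x ⊛ y = [1, 1]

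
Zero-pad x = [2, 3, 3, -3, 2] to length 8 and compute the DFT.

Original 5-point DFT: [7, 3.5451-4.4778i, -2.0451+5.1186i, -2.0451-5.1186i, 3.5451+4.4778i]
Zero-padded 8-point DFT provides frequency interpolation.

DFT_8([x, 0, ...]) = [7, 4.2426-3.0000i, 1-6i, -4.2426+3.0000i, 7, -4.2426-3.0000i, 1+6i, 4.2426+3.0000i]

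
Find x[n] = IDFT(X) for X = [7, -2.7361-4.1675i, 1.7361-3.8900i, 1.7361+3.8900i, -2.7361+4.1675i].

x[n] = (1/5) Σ(k=0 to 4) X[k] · e^(2πikn/5)

Computing each x[n]:
x[0] = 1
x[1] = 3
x[2] = 2
x[3] = 3
x[4] = -2

x = [1, 3, 2, 3, -2]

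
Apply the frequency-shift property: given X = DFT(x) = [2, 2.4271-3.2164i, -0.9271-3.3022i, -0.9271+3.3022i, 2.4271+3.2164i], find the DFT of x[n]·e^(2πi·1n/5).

Modulation property: DFT(ω_5^(-1n)·x[n]) = X[(k-1) mod 5], so circularly shift X by 1 positions.

X[k-1] = [2.4271+3.2164i, 2, 2.4271-3.2164i, -0.9271-3.3022i, -0.9271+3.3022i]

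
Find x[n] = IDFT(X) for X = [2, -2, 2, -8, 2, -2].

x[n] = (1/6) Σ(k=0 to 5) X[k] · e^(2πikn/6)

Computing each x[n]:
x[0] = -1
x[1] = 1
x[2] = -1
x[3] = 3
x[4] = -1
x[5] = 1

x = [-1, 1, -1, 3, -1, 1]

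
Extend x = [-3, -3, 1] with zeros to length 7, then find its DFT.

Original 3-point DFT: [-5, -2.0000+3.4641i, -2.0000-3.4641i]
Zero-padded 7-point DFT provides frequency interpolation.

DFT_7([x, 0, ...]) = [-5, -5.0930+1.3706i, -3.2334+3.3587i, 0.3264+2.0835i, 0.3264-2.0835i, -3.2334-3.3587i, -5.0930-1.3706i]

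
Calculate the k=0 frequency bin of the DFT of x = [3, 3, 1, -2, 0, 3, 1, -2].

X[0] = Σ(n=0 to 7) x[n] · ω_8^0 = Σ x[n]
= (3) + (3) + (1) + (-2) + (0) + (3) + (1) + (-2)

X[0] = 7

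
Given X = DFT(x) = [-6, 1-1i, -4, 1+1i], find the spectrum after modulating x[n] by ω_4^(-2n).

Modulation property: DFT(ω_4^(-2n)·x[n]) = X[(k-2) mod 4], so circularly shift X by 2 positions.

X[k-2] = [-4, 1+1i, -6, 1-1i]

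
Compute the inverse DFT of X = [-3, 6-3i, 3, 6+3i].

x[n] = (1/4) Σ(k=0 to 3) X[k] · e^(2πikn/4)

Computing each x[n]:
x[0] = 3
x[1] = 0
x[2] = -3
x[3] = -3

x = [3, 0, -3, -3]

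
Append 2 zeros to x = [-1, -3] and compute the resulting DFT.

Original 2-point DFT: [-4, 2]
Zero-padded 4-point DFT provides frequency interpolation.

DFT_4([x, 0, ...]) = [-4, -1+3i, 2, -1-3i]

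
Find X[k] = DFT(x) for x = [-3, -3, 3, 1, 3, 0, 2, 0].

X[k] = Σ(n=0 to 7) x[n] · ω_8^(nk)
where ω_8 = e^(-2πi/8)

Computing each X[k]:
X[0] = 3
X[1] = -8.8284+0.4142i
X[2] = -5+4i
X[3] = -3.1716+2.4142i
X[4] = 7
X[5] = -3.1716-2.4142i
X[6] = -5-4i
X[7] = -8.8284-0.4142i

X = [3, -8.8284+0.4142i, -5+4i, -3.1716+2.4142i, 7, -3.1716-2.4142i, -5-4i, -8.8284-0.4142i]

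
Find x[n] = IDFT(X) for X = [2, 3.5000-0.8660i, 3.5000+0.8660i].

x[n] = (1/3) Σ(k=0 to 2) X[k] · e^(2πikn/3)

Computing each x[n]:
x[0] = 3
x[1] = 0
x[2] = -1

x = [3, 0, -1]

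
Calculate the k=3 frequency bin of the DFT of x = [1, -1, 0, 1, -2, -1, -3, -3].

X[3] = Σ(n=0 to 7) x[n] · ω_8^(3n) where ω_8 = e^(-2πi/8)
= (1)·ω_8^0 + (-1)·ω_8^3 + (0)·ω_8^6 + (1)·ω_8^9 + (-2)·ω_8^12 + (-1)·ω_8^15 + (-3)·ω_8^18 + (-3)·ω_8^21

X[3] = 5.8284+0.1716i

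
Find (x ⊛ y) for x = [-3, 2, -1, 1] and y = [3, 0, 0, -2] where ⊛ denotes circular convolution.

(x ⊛ y)[n] = Σ(m=0 to 3) x[m] · y[(n-m) mod 4]

Computing each output sample:
(x ⊛ y)[0] = -13
(x ⊛ y)[1] = 8
(x ⊛ y)[2] = -5
(x ⊛ y)[3] = 9

x ⊛ y = [-13, 8, -5, 9]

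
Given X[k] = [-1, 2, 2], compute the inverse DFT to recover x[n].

x[n] = (1/3) Σ(k=0 to 2) X[k] · e^(2πikn/3)

Computing each x[n]:
x[0] = 1
x[1] = -1
x[2] = -1

x = [1, -1, -1]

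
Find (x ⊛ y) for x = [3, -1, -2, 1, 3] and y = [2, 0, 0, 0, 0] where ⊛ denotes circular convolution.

(x ⊛ y)[n] = Σ(m=0 to 4) x[m] · y[(n-m) mod 5]

Computing each output sample:
(x ⊛ y)[0] = 6
(x ⊛ y)[1] = -2
(x ⊛ y)[2] = -4
(x ⊛ y)[3] = 2
(x ⊛ y)[4] = 6

x ⊛ y = [6, -2, -4, 2, 6]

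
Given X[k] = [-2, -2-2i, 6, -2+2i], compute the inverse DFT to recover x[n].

x[n] = (1/4) Σ(k=0 to 3) X[k] · e^(2πikn/4)

Computing each x[n]:
x[0] = 0
x[1] = -1
x[2] = 2
x[3] = -3

x = [0, -1, 2, -3]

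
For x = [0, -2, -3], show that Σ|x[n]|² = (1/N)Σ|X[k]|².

Time domain:
Σ|x[n]|² = |0|² + |-2|² + |-3|² = 13.0000

Frequency domain:
(1/3)Σ|X[k]|² = (1/3)(|-5|² + |2.5000-0.8660i|² + |2.5000+0.8660i|²) = (1/3)·39.0000 = 13.0000

Both sides agree, confirming Parseval's theorem.

Σ|x[n]|² = (1/N)Σ|X[k]|² = 13.0000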